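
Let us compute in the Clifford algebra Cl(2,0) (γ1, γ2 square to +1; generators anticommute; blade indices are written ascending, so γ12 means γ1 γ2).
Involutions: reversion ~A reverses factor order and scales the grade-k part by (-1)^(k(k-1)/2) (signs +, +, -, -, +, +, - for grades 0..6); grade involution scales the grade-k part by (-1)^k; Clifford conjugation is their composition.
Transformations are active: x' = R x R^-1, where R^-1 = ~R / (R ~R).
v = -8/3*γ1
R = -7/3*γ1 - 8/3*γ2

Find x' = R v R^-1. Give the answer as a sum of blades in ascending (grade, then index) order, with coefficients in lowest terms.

~R = -7/3*γ1 - 8/3*γ2, and R ~R = 113/9, so R^-1 = ~R / (113/9).
R v = 56/9 - 64/9*γ12
Answer: 40/113*γ1 - 896/339*γ2


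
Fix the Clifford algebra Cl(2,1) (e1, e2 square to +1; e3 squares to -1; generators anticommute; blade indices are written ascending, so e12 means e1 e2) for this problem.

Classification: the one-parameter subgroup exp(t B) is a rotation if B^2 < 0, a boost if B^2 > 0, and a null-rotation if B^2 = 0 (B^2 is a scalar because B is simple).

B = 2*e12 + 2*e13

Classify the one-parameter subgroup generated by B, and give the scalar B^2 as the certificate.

B^2 term by term: the squares give (2)^2*(e12)^2 + (2)^2*(e13)^2 = 4*(-1) + 4*(+1) = 0 (each basis 2-blade squares to minus the product of its generators' squares); cross terms between blades sharing an index anticommute and cancel. So B^2 = 0.
Answer: null-rotation, certificate B^2 = 0. Key observation: B^2 = 0 is a conjugation invariant, so its sign decides the class regardless of the surface form of B.


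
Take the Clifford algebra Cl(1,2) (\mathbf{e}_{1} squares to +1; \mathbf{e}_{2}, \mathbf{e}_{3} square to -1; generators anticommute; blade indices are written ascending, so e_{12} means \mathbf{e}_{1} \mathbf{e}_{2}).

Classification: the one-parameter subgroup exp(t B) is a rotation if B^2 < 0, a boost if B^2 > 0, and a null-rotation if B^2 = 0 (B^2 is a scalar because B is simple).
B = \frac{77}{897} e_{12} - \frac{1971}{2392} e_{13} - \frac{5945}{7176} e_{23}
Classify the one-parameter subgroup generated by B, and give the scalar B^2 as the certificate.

B^2 term by term: the squares give (\frac{77}{897})^2*(e_{12})^2 + (-\frac{1971}{2392})^2*(e_{13})^2 + (-\frac{5945}{7176})^2*(e_{23})^2 = \frac{5929}{804609}*(+1) + \frac{3884841}{5721664}*(+1) + \frac{35343025}{51494976}*(-1) = 0 (each basis 2-blade squares to minus the product of its generators' squares); cross terms between blades sharing an index anticommute and cancel. So B^2 = 0.
Answer: null-rotation, certificate B^2 = 0. Key observation: B^2 = 0 is a conjugation invariant, so its sign decides the class regardless of the surface form of B.


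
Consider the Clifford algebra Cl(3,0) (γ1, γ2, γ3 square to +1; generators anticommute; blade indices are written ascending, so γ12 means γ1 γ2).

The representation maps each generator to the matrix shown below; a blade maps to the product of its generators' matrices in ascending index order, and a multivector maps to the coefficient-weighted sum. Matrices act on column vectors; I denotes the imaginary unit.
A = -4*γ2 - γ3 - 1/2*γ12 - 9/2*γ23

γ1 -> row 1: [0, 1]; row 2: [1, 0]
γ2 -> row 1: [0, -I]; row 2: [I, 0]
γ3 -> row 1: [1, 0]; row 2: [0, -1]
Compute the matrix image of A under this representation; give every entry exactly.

Bivector images (products of the table entries): rho(γ12) = rho(γ1)rho(γ2) = row 1: [I, 0]; row 2: [0, -I]; rho(γ23) = rho(γ2)rho(γ3) = row 1: [0, I]; row 2: [I, 0].
M = (-4)*rho(γ2) + (-1)*rho(γ3) + (-1/2)*rho(γ12) + (-9/2)*rho(γ23), summed entrywise:
Answer: row 1: [-1 - I/2, -I/2]; row 2: [-17*I/2, 1 + I/2]


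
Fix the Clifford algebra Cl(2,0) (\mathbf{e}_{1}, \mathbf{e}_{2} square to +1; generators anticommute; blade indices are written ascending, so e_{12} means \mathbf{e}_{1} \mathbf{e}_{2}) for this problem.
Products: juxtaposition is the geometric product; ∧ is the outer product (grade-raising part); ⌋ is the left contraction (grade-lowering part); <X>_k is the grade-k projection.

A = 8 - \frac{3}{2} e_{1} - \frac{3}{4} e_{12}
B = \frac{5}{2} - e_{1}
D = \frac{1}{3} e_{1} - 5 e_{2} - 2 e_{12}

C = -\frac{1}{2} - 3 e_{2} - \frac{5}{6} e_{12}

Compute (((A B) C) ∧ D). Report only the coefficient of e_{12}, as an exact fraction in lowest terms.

step 1: \frac{43}{2} - \frac{47}{4} e_{1} - \frac{3}{4} e_{2} - \frac{15}{8} e_{12}
step 2: -\frac{161}{16} + \frac{87}{8} e_{1} - \frac{163}{3} e_{2} + \frac{877}{48} e_{12}
step 3: -\frac{161}{48} e_{1} + \frac{805}{16} e_{2} - \frac{581}{36} e_{12}
Answer: -\frac{581}{36}


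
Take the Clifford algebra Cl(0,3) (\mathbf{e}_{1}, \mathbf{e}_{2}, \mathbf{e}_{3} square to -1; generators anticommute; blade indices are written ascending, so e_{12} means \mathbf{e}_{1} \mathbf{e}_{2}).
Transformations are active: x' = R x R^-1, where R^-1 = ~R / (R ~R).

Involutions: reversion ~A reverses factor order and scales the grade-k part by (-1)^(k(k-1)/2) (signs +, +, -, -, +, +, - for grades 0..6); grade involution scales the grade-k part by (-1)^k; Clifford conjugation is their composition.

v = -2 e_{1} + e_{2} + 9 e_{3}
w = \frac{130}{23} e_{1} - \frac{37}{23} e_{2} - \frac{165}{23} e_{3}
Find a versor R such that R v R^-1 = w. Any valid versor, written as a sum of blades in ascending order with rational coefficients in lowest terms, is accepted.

R = v + w = \frac{84}{23} e_{1} - \frac{14}{23} e_{2} + \frac{42}{23} e_{3} works: the equal norms (-86) guarantee its sandwich swaps v into w.
Answer: \frac{84}{23} e_{1} - \frac{14}{23} e_{2} + \frac{42}{23} e_{3}


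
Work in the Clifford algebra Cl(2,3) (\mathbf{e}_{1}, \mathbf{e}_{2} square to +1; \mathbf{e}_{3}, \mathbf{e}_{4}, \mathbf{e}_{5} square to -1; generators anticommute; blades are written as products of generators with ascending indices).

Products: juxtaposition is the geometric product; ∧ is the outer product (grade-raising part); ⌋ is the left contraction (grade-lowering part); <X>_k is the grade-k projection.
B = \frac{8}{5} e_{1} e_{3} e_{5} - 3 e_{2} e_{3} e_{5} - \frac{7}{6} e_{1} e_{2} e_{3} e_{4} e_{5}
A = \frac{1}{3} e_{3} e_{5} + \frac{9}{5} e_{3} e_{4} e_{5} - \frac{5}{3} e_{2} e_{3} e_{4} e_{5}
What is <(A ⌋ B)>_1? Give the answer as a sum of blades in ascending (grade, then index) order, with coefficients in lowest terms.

step 1: -\frac{223}{90} e_{1} + e_{2} - \frac{21}{10} e_{1} e_{2} - \frac{7}{18} e_{1} e_{2} e_{4}
step 2: -\frac{223}{90} e_{1} + e_{2}
Answer: -\frac{223}{90} e_{1} + e_{2}


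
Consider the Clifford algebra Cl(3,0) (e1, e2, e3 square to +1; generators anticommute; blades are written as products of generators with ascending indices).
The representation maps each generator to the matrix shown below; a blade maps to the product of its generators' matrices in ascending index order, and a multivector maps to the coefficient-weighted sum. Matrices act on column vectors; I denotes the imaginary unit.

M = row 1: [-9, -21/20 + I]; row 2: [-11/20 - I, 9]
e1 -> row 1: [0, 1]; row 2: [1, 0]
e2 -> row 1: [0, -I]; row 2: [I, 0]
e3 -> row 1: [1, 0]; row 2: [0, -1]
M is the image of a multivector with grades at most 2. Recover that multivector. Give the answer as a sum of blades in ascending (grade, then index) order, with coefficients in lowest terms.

Method: 1, rho(e1), rho(e2), rho(e3) form a trace-orthogonal basis of the 2x2 complex matrices (tr(X Y) = 2 if X = Y, else 0), so M = m0*1 + m1*rho(e1) + m2*rho(e2) + m3*rho(e3) with m0 = tr(M)/2 = 0, m1 = tr(M rho(e1))/2 = -4/5, m2 = tr(M rho(e2))/2 = -1 - I/4, m3 = tr(M rho(e3))/2 = -9.
Multiplying table entries, the bivector images are rho(e1 e2) = I*rho(e3), rho(e1 e3) = -I*rho(e2), rho(e2 e3) = I*rho(e1); with real blade coefficients the real parts of m0..m3 are the coefficients of 1, e1, e2, e3 and the imaginary parts give the bivectors (e2 e3: Im m1, e1 e3: -Im m2, e1 e2: Im m3).
Answer: -4/5*e1 - e2 - 9*e3 + 1/4*e1 e3


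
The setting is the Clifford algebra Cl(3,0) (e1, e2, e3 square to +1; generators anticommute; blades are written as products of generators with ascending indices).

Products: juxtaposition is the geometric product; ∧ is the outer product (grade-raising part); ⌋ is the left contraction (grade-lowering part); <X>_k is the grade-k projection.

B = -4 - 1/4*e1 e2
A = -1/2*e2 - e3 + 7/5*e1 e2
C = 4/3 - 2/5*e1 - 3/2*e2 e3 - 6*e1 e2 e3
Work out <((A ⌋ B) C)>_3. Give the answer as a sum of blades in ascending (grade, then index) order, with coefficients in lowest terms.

step 1: 7/20 - 1/8*e1
step 2: 31/60 - 23/75*e1 + 9/40*e2 e3 - 153/80*e1 e2 e3
step 3: -153/80*e1 e2 e3
Answer: -153/80*e1 e2 e3


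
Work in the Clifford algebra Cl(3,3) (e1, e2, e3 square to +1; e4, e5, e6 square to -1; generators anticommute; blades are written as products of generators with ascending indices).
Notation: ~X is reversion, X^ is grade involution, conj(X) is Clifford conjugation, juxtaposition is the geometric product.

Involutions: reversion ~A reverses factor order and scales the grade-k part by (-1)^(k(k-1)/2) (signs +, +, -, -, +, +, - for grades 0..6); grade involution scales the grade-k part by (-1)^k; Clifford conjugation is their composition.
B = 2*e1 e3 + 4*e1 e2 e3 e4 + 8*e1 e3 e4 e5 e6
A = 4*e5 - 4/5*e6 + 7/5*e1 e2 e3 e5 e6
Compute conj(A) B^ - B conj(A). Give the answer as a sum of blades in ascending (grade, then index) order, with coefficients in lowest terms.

first term: -56/5*e2 e4 - 8*e1 e3 e5 + 8/5*e1 e3 e6 - 14/5*e2 e5 e6 + 28/5*e4 e5 e6 + 32/5*e1 e3 e4 e5 + 32*e1 e3 e4 e6 - 16*e1 e2 e3 e4 e5 + 16/5*e1 e2 e3 e4 e6
second term: -56/5*e2 e4 - 8*e1 e3 e5 + 8/5*e1 e3 e6 - 14/5*e2 e5 e6 - 28/5*e4 e5 e6 - 32/5*e1 e3 e4 e5 - 32*e1 e3 e4 e6 - 16*e1 e2 e3 e4 e5 + 16/5*e1 e2 e3 e4 e6
Answer: 56/5*e4 e5 e6 + 64/5*e1 e3 e4 e5 + 64*e1 e3 e4 e6


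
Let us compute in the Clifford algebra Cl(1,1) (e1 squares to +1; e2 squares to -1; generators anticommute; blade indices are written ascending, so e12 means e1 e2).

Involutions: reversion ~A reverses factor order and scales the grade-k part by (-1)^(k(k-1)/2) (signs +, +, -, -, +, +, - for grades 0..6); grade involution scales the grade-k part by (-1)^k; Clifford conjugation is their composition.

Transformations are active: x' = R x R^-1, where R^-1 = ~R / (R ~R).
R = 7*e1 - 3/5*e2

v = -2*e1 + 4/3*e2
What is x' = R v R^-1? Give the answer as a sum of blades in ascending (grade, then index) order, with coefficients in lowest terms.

~R = 7*e1 - 3/5*e2, and R ~R = 1216/25, so R^-1 = ~R / (1216/25).
R v = -66/5 + 122/15*e12
Answer: -547/304*e1 - 919/912*e2


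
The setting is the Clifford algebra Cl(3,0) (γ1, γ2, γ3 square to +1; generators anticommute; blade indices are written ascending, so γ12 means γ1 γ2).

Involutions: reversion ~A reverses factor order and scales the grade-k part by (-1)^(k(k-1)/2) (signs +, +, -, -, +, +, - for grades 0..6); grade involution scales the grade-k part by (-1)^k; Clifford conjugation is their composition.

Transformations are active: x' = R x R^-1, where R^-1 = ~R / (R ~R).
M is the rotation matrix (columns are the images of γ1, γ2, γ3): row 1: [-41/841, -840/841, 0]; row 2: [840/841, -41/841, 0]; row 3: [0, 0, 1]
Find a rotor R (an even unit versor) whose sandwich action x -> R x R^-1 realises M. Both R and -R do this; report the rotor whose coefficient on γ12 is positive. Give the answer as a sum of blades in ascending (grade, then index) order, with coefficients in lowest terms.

Method: write R = a + b12*γ12 + b13*γ13 + b23*γ23 with a^2 + b12^2 + b13^2 + b23^2 = 1 (so R^-1 = ~R). Expanding the columns R e_j ~R gives tr M = 4a^2 - 1 and, from the antisymmetric part, M21 - M12 = -4a*b12, M13 - M31 = 4a*b13, M32 - M23 = -4a*b23.
Here tr M = 759/841, so a^2 = (1 + tr M)/4 = 400/841 and a = ±20/29. Taking a = 20/29: M21 - M12 = 1680/841, M13 - M31 = 0, M32 - M23 = 0, giving b12 = -21/29, b13 = 0, b23 = 0, i.e. R = 20/29 - 21/29*γ12.
Its γ12 coefficient is negative, so report the other preimage -R.
Answer: -20/29 + 21/29*γ12. Uniqueness: Spin(3) -> SO(3) maps R and -R to the same rotation of trace 759/841; fixing the sign of the γ12 coefficient removes the ambiguity.


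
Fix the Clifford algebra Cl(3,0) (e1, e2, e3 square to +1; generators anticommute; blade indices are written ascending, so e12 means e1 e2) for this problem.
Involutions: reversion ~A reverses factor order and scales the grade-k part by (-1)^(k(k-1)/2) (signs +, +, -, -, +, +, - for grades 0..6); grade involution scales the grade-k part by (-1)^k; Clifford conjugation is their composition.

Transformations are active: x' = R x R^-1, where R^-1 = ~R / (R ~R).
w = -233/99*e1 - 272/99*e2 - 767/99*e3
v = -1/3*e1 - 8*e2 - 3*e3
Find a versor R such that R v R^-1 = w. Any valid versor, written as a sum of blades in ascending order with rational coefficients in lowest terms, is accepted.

Why this works: both vectors square to 658/9, so q(v) = q(w) and R = v + w = -266/99*e1 - 1064/99*e2 - 1064/99*e3 carries v to w — its own direction survives, the complement (v - w)/2 flips.
Answer: -266/99*e1 - 1064/99*e2 - 1064/99*e3


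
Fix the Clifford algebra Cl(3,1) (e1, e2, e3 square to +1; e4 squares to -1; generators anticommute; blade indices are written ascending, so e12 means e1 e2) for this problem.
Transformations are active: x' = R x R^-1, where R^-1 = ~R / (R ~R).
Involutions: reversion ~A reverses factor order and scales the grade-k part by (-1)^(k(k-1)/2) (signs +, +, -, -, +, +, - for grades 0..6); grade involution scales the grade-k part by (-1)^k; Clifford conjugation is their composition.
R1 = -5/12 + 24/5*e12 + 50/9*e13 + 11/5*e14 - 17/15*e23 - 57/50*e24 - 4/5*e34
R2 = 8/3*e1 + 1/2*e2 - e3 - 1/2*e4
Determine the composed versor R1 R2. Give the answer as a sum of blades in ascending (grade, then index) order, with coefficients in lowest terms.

Distribute over the terms of R2 (each basis-blade product reordered to ascending indices, repeated generators contracted through their squares):
R1 (8/3*e1) = -10/9*e1 - 64/5*e2 - 400/27*e3 - 88/15*e4 - 136/45*e123 - 76/25*e124 - 32/15*e134
R1 (1/2*e2) = 12/5*e1 - 5/24*e2 + 17/30*e3 + 57/100*e4 - 25/9*e123 - 11/10*e124 - 2/5*e234
R1 (-e3) = -50/9*e1 + 17/15*e2 + 5/12*e3 - 4/5*e4 - 24/5*e123 + 11/5*e134 - 57/50*e234
R1 (-1/2*e4) = 11/10*e1 - 57/100*e2 - 2/5*e3 + 5/24*e4 - 12/5*e124 - 25/9*e134 + 17/30*e234
Summing the partial products and collecting blades:
Answer: -19/6*e1 - 2489/200*e2 - 1537/108*e3 - 3533/600*e4 - 53/5*e123 - 327/50*e124 - 122/45*e134 - 73/75*e234


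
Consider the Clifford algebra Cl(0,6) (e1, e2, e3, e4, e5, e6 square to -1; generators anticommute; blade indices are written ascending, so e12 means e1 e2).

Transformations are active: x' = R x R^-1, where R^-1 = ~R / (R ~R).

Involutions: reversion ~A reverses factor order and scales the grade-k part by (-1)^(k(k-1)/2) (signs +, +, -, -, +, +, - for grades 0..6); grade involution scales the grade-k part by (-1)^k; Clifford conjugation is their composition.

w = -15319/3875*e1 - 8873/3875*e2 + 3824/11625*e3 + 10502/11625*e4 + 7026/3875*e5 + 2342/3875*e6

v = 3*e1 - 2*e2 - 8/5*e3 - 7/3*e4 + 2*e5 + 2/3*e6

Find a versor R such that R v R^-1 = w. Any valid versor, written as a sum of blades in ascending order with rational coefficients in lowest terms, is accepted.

Reasoning: v^2 = w^2 = -5726/225 since conjugation preserves the quadratic form; R = v + w = -3694/3875*e1 - 16623/3875*e2 - 14776/11625*e3 - 5541/3875*e4 + 14776/3875*e5 + 14776/11625*e6 is then valid when invertible, keeping its own part and reversing (v - w)/2.
Answer: -3694/3875*e1 - 16623/3875*e2 - 14776/11625*e3 - 5541/3875*e4 + 14776/3875*e5 + 14776/11625*e6


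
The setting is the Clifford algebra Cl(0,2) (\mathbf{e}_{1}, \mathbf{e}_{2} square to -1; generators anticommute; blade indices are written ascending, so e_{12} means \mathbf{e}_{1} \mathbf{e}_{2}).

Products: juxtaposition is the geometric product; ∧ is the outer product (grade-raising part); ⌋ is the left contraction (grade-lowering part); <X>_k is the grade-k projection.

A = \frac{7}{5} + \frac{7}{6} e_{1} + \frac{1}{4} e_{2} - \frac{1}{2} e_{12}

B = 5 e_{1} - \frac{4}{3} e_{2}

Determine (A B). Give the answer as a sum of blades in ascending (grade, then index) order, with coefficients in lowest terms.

step 1: -\frac{11}{2} + \frac{19}{3} e_{1} - \frac{131}{30} e_{2} - \frac{101}{36} e_{12}
Answer: -\frac{11}{2} + \frac{19}{3} e_{1} - \frac{131}{30} e_{2} - \frac{101}{36} e_{12}


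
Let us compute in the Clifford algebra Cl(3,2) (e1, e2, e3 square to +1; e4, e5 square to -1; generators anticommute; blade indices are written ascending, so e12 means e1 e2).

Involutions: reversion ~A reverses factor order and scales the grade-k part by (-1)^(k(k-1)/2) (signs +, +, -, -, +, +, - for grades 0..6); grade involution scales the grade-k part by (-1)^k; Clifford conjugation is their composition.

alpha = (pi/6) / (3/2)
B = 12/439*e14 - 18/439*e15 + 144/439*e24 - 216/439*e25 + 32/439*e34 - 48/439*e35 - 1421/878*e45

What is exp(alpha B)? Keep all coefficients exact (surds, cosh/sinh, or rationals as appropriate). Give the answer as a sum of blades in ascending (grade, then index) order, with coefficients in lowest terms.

B^2 term by term: the squares give (12/439)^2*(e14)^2 + (-18/439)^2*(e15)^2 + (144/439)^2*(e24)^2 + (-216/439)^2*(e25)^2 + (32/439)^2*(e34)^2 + (-48/439)^2*(e35)^2 + (-1421/878)^2*(e45)^2 = 144/192721*(+1) + 324/192721*(+1) + 20736/192721*(+1) + 46656/192721*(+1) + 1024/192721*(+1) + 2304/192721*(+1) + 2019241/770884*(-1) = -9/4 (each basis 2-blade squares to minus the product of its generators' squares); cross terms between blades sharing an index anticommute and cancel; the commuting (index-disjoint) pairs give grade-4 terms 2*c*c'*(blade product), which cancel blade by blade — e1245: 5184/192721 - 5184/192721 = 0; e1345: 1152/192721 - 1152/192721 = 0; e2345: 13824/192721 - 13824/192721 = 0 — confirming B is simple. So B^2 = -9/4.
B^2 = -9/4 — circular case — the even/odd split gives cos and sin: l = 3/2, alpha*l = pi/6, so exp(alpha B) = cos(pi/6) + (sin(pi/6)/(3/2))*B = sqrt(3)/2 + (1/3)*B.
Answer: sqrt(3)/2 + 4/439*e14 - 6/439*e15 + 48/439*e24 - 72/439*e25 + 32/1317*e34 - 16/439*e35 - 1421/2634*e45


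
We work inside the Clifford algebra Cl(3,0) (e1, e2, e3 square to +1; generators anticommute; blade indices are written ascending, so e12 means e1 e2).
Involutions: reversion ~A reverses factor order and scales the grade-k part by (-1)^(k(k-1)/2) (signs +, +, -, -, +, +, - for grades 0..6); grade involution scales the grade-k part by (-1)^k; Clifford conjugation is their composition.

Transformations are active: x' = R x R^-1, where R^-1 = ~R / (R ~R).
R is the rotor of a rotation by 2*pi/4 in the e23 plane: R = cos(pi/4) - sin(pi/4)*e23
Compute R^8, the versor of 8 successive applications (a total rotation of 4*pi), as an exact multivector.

Because a rotor carries half the rotation angle, composing 8 copies of this e23-plane rotor multiplies the phase: 8*(pi/4) = 2*pi, hence R^8 = cos(2*pi) - sin(2*pi)*e23.
cos(2*pi) = 1 and sin(2*pi) = 0, so R^8 = 1. The total rotation 4*pi is 2 full turns, so every vector returns to itself, yet the rotor is +1, back on the identity sheet (an even number of 2*pi turns).
Answer: 1


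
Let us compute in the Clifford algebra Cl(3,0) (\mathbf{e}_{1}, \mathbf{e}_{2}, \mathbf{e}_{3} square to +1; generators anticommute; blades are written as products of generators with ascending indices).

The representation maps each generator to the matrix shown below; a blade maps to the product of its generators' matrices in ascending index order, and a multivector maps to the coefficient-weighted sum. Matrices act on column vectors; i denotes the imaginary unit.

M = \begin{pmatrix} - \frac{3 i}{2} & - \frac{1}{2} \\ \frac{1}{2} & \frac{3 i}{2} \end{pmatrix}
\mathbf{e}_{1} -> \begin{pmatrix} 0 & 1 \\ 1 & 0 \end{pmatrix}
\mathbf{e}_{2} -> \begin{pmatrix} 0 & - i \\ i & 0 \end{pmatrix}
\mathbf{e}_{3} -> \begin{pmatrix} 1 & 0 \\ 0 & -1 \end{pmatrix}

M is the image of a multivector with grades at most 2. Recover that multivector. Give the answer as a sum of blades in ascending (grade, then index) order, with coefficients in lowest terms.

Method: 1, rho(e_{1}), rho(e_{2}), rho(e_{3}) form a trace-orthogonal basis of the 2x2 complex matrices (tr(X Y) = 2 if X = Y, else 0), so M = m0*1 + m1*rho(e_{1}) + m2*rho(e_{2}) + m3*rho(e_{3}) with m0 = tr(M)/2 = 0, m1 = tr(M rho(e_{1}))/2 = 0, m2 = tr(M rho(e_{2}))/2 = - \frac{i}{2}, m3 = tr(M rho(e_{3}))/2 = - \frac{3 i}{2}.
Multiplying table entries, the bivector images are rho(e_{1} e_{2}) = i*rho(e_{3}), rho(e_{1} e_{3}) = -i*rho(e_{2}), rho(e_{2} e_{3}) = i*rho(e_{1}); with real blade coefficients the real parts of m0..m3 are the coefficients of 1, e_{1}, e_{2}, e_{3} and the imaginary parts give the bivectors (e_{2} e_{3}: Im m1, e_{1} e_{3}: -Im m2, e_{1} e_{2}: Im m3).
Answer: -\frac{3}{2} e_{1} e_{2} + \frac{1}{2} e_{1} e_{3}


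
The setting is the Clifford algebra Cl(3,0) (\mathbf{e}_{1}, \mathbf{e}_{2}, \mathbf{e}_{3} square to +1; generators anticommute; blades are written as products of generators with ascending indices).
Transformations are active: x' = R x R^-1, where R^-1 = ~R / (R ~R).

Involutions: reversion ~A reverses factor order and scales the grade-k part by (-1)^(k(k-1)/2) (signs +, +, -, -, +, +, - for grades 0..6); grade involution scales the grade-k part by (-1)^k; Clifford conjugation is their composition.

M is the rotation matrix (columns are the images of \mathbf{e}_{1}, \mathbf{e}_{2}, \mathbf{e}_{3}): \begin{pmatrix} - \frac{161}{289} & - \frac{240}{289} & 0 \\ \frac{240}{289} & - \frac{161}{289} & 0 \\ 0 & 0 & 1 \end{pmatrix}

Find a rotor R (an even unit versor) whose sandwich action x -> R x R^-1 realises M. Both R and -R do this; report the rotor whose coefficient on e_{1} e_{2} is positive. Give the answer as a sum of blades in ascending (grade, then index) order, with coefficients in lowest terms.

Method: write R = a + b12*e_{1} e_{2} + b13*e_{1} e_{3} + b23*e_{2} e_{3} with a^2 + b12^2 + b13^2 + b23^2 = 1 (so R^-1 = ~R). Expanding the columns R e_j ~R gives tr M = 4a^2 - 1 and, from the antisymmetric part, M21 - M12 = -4a*b12, M13 - M31 = 4a*b13, M32 - M23 = -4a*b23.
Here tr M = -\frac{33}{289}, so a^2 = (1 + tr M)/4 = \frac{64}{289} and a = ±\frac{8}{17}. Taking a = \frac{8}{17}: M21 - M12 = \frac{480}{289}, M13 - M31 = 0, M32 - M23 = 0, giving b12 = -\frac{15}{17}, b13 = 0, b23 = 0, i.e. R = \frac{8}{17} - \frac{15}{17} e_{1} e_{2}.
Its e_{1} e_{2} coefficient is negative, so report the other preimage -R.
Answer: -\frac{8}{17} + \frac{15}{17} e_{1} e_{2}. Why the constraint matters: R and -R act identically through the sandwich — M has trace -\frac{33}{289} either way — so only the sign condition on e_{1} e_{2} picks one of the two preimages.


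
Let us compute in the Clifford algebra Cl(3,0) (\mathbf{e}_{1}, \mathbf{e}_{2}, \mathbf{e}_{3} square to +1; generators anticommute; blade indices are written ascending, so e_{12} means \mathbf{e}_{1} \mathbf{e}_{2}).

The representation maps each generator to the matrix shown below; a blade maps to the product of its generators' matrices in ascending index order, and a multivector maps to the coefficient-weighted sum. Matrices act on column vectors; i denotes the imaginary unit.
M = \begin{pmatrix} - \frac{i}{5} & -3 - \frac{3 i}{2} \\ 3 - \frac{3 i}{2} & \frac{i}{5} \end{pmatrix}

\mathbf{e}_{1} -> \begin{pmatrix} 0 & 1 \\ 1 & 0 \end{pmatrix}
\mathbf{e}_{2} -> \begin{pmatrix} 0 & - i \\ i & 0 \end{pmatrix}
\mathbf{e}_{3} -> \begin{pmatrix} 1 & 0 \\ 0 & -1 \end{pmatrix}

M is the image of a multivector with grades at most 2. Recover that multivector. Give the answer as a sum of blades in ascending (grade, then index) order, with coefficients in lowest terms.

Method: 1, rho(e_{1}), rho(e_{2}), rho(e_{3}) form a trace-orthogonal basis of the 2x2 complex matrices (tr(X Y) = 2 if X = Y, else 0), so M = m0*1 + m1*rho(e_{1}) + m2*rho(e_{2}) + m3*rho(e_{3}) with m0 = tr(M)/2 = 0, m1 = tr(M rho(e_{1}))/2 = - \frac{3 i}{2}, m2 = tr(M rho(e_{2}))/2 = - 3 i, m3 = tr(M rho(e_{3}))/2 = - \frac{i}{5}.
Multiplying table entries, the bivector images are rho(e_{12}) = i*rho(e_{3}), rho(e_{13}) = -i*rho(e_{2}), rho(e_{23}) = i*rho(e_{1}); with real blade coefficients the real parts of m0..m3 are the coefficients of 1, e_{1}, e_{2}, e_{3} and the imaginary parts give the bivectors (e_{23}: Im m1, e_{13}: -Im m2, e_{12}: Im m3).
Answer: -\frac{1}{5} e_{12} + 3 e_{13} - \frac{3}{2} e_{23}


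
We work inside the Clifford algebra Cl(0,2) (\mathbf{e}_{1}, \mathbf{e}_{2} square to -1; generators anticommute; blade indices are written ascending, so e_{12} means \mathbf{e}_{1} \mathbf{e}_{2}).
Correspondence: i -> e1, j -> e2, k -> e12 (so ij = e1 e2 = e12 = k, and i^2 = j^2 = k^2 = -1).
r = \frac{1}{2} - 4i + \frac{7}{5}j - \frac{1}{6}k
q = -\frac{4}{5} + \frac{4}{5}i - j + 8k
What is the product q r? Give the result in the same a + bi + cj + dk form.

In blades: q = -\frac{4}{5} + \frac{4}{5} e_{1} - e_{2} + 8 e_{12}, r = \frac{1}{2} - 4 e_{1} + \frac{7}{5} e_{2} - \frac{1}{6} e_{12}.
Distribute q over r term by term (generator squares from the signature, products reordered to ascending indices): (-\frac{4}{5})*r = -\frac{2}{5} + \frac{16}{5} e_{1} - \frac{28}{25} e_{2} + \frac{2}{15} e_{12}; (\frac{4}{5} e_{1})*r = \frac{16}{5} + \frac{2}{5} e_{1} + \frac{2}{15} e_{2} + \frac{28}{25} e_{12}; (-e_{2})*r = \frac{7}{5} + \frac{1}{6} e_{1} - \frac{1}{2} e_{2} - 4 e_{12}; (8 e_{12})*r = \frac{4}{3} - \frac{56}{5} e_{1} - 32 e_{2} + 4 e_{12}.
Sum: \frac{83}{15} - \frac{223}{30} e_{1} - \frac{5023}{150} e_{2} + \frac{94}{75} e_{12}; translating back through the correspondence:
Answer: \frac{83}{15} - \frac{223}{30}i - \frac{5023}{150}j + \frac{94}{75}k


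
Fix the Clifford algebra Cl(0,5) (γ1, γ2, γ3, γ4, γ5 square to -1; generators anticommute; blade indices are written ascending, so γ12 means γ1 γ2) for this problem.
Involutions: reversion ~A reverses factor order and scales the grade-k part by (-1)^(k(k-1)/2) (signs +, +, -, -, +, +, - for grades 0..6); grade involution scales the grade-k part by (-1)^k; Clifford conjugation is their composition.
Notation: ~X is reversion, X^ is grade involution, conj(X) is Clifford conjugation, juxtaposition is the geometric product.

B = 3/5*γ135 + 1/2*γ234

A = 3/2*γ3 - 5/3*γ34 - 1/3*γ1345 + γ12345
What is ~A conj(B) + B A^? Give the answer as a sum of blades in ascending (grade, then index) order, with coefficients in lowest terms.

first term: -5/6*γ2 - 1/5*γ4 + 2/5*γ15 + 3/20*γ24 - 1/6*γ125 + γ145
second term: 5/6*γ2 + 1/5*γ4 - 2/5*γ15 - 3/20*γ24 - 1/6*γ125 + γ145
Answer: -1/3*γ125 + 2*γ145


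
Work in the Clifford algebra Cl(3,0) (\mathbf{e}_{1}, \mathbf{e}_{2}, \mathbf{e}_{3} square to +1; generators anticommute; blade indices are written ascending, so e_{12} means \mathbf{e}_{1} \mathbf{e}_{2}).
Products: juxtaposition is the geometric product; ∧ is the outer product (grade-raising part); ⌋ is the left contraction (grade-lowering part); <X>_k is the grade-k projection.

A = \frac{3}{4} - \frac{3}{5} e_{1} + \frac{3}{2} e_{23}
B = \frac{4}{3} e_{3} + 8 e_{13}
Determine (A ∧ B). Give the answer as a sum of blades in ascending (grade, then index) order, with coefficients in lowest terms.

step 1: e_{3} + \frac{26}{5} e_{13}
Answer: e_{3} + \frac{26}{5} e_{13}


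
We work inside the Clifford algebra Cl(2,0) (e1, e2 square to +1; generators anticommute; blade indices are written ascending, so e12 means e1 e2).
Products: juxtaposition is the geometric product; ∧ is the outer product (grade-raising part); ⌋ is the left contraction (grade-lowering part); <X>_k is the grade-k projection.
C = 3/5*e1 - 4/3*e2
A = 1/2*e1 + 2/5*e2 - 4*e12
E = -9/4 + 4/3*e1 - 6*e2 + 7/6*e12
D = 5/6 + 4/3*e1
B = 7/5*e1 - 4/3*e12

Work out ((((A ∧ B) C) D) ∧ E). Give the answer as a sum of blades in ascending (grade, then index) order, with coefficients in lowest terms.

step 1: -14/25*e12
step 2: 56/75*e1 + 42/125*e2
step 3: 224/225 + 28/45*e1 + 7/25*e2 - 56/125*e12
step 4: -56/25 - 49/675*e1 - 1981/300*e2 - 6538/3375*e12
Answer: -56/25 - 49/675*e1 - 1981/300*e2 - 6538/3375*e12


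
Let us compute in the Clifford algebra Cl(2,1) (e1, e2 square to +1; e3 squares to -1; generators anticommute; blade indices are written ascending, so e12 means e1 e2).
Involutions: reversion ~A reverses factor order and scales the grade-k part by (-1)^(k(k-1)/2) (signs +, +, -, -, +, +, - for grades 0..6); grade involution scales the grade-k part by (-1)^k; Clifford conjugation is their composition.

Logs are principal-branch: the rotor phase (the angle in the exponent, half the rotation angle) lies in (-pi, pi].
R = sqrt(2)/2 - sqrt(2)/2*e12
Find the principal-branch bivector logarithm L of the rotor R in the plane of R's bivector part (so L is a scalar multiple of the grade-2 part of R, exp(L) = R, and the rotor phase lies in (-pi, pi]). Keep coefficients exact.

The scalar part of R is sqrt(2)/2, and that scalar determines the rotor phase on the principal branch; recovering the unit plane as bivector-part over sine of the phase gives L = phase * plane.
Concretely: cos(phase) = sqrt(2)/2 gives phase = ±pi/4, and since phase/sin(phase) is even the sign is immaterial: L = (phase/sin(phase)) * <R>_2 = (sqrt(2)*pi/4) * <R>_2.
Answer: -pi/4*e12


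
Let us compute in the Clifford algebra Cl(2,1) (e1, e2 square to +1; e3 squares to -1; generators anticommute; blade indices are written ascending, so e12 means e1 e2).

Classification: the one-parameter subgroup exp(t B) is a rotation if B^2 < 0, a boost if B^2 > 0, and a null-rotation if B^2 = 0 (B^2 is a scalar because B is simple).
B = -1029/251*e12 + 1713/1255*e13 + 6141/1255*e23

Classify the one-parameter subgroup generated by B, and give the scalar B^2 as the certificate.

B^2 term by term: the squares give (-1029/251)^2*(e12)^2 + (1713/1255)^2*(e13)^2 + (6141/1255)^2*(e23)^2 = 1058841/63001*(-1) + 2934369/1575025*(+1) + 37711881/1575025*(+1) = 9 (each basis 2-blade squares to minus the product of its generators' squares); cross terms between blades sharing an index anticommute and cancel. So B^2 = 9.
Answer: boost, certificate B^2 = 9. Key observation: B^2 = 9 is a conjugation invariant, so its sign decides the class regardless of the surface form of B.


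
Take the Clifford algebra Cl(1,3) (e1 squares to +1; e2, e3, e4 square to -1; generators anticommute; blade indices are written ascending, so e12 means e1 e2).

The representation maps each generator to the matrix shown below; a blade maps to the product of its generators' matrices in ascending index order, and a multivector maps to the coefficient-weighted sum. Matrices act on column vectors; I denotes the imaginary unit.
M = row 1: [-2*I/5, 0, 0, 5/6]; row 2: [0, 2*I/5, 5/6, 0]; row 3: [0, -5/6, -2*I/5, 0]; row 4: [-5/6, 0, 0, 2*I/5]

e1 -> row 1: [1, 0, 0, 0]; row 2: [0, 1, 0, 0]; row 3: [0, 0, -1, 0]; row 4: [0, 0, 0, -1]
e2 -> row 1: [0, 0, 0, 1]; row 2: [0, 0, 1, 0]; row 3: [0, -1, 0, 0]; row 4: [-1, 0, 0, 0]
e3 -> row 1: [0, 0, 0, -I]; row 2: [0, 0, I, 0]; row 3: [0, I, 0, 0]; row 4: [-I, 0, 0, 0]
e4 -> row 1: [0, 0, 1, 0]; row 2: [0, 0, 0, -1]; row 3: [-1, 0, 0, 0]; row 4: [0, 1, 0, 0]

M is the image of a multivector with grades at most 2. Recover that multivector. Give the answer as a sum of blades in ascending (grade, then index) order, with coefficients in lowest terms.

Method: the blade images are trace-orthogonal — tr(rho(e_A) rho(e_B)^-1) = 4 if A = B and 0 otherwise — and rho(e_A)^-1 = (e_A)^2 * rho(e_A) with (e_A)^2 = +1 or -1, so the coefficient of e_A in the preimage is (e_A)^2 * tr(M rho(e_A))/4.
Nonzero projections over blades of grade <= 2: e2: (e2)^2 = -1, tr(M rho(e2)) = -10/3, coefficient 5/6; e23: (e23)^2 = -1, tr(M rho(e23)) = -8/5, coefficient 2/5. Every other blade of grade <= 2 projects to 0.
Answer: 5/6*e2 + 2/5*e23


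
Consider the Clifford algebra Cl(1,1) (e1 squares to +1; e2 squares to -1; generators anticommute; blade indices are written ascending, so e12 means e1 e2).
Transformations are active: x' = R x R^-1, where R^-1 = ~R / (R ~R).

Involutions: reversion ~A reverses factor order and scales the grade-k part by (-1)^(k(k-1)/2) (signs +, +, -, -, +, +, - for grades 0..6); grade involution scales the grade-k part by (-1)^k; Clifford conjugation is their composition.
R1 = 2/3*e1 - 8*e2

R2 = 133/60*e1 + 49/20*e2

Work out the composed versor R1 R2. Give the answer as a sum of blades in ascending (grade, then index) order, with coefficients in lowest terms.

Distribute over the terms of R1 (each basis-blade product reordered to ascending indices, repeated generators contracted through their squares):
(2/3*e1) R2 = 133/90 + 49/30*e12
(-8*e2) R2 = 98/5 + 266/15*e12
Summing the partial products and collecting blades:
Answer: 1897/90 + 581/30*e12


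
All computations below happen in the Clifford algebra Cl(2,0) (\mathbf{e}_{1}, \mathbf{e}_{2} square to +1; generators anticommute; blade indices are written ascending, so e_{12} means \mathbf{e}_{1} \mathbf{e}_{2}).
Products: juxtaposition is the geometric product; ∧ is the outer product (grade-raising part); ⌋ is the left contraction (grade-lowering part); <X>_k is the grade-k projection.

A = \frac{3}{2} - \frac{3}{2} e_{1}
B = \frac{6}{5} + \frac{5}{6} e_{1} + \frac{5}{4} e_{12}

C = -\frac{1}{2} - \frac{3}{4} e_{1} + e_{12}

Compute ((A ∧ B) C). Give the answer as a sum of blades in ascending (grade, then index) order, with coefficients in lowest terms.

step 1: \frac{9}{5} - \frac{11}{20} e_{1} + \frac{15}{8} e_{12}
step 2: -\frac{189}{80} - \frac{43}{40} e_{1} + \frac{137}{160} e_{2} + \frac{69}{80} e_{12}
Answer: -\frac{189}{80} - \frac{43}{40} e_{1} + \frac{137}{160} e_{2} + \frac{69}{80} e_{12}


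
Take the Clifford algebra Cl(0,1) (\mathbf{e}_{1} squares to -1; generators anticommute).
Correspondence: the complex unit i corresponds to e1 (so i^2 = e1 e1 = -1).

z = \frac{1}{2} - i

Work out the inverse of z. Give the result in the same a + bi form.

In blades: z = \frac{1}{2} - e_{1}.
With qbar = \frac{1}{2} + e_{1} (scalar fixed, mapped units negated), z qbar = \frac{5}{4} (the sum of squared coefficients), so z^-1 = qbar / (\frac{5}{4}) = \frac{2}{5} + \frac{4}{5} e_{1}; translating back:
Answer: \frac{2}{5} + \frac{4}{5}i


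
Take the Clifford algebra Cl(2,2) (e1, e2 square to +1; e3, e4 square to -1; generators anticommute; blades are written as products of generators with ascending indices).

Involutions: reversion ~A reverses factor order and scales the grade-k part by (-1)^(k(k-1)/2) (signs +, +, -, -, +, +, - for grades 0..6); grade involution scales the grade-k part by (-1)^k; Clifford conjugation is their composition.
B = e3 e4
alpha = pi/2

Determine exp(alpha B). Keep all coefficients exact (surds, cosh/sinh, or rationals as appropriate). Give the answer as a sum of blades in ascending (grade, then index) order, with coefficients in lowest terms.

B^2 = (1)^2*(e3 e4)^2 = 1*(-1) = -1 (a basis 2-blade squares to minus the product of its generators' squares).
B^2 = -1 — a negative square means the series sums to a rotation: l = 1, alpha*l = pi/2, so exp(alpha B) = cos(pi/2) + (sin(pi/2)/1)*B = 0 + (1)*B.
Answer: e3 e4


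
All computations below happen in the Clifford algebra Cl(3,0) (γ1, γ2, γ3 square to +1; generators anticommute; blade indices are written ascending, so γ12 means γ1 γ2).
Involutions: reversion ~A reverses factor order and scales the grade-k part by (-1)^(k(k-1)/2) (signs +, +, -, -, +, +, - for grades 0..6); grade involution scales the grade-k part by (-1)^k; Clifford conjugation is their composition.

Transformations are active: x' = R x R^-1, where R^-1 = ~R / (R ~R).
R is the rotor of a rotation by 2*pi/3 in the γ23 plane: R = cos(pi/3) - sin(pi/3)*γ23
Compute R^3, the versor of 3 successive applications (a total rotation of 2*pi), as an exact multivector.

Half-angle bookkeeping: 3 applications in γ23 add up to rotor phase 3*pi/3 = pi, so R^3 = cos(pi) - sin(pi)*γ23.
cos(pi) = -1 and sin(pi) = 0, so R^3 = -1. The total rotation 2*pi is 1 full turn, so every vector returns to itself, yet the rotor is -1, on the OTHER sheet of the double cover (an odd number of 2*pi turns).
Answer: -1


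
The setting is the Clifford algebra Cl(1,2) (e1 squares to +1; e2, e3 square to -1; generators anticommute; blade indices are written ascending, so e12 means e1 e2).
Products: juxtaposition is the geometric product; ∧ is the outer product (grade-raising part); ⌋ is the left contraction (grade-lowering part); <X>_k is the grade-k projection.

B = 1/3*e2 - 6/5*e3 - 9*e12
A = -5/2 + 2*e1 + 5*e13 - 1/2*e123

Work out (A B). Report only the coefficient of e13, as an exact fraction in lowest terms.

step 1: 6*e1 - 113/6*e2 + 15/2*e3 + 677/30*e12 - 77/30*e13 - 45*e23 - 5/3*e123
Answer: -77/30


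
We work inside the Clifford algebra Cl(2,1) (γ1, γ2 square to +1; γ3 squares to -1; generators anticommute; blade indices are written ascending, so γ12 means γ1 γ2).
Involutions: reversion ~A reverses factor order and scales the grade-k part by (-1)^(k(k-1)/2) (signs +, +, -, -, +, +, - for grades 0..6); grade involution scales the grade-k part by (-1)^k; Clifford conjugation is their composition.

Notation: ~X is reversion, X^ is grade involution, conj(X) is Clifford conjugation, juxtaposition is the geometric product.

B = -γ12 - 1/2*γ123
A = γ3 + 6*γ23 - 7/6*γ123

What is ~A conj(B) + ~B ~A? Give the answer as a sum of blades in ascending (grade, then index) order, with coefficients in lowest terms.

first term: -7/12 + 3*γ1 - 7/6*γ3 + 1/2*γ12 + 6*γ13 + γ123
second term: 7/12 - 3*γ1 - 7/6*γ3 - 1/2*γ12 - 6*γ13 + γ123
Answer: -7/3*γ3 + 2*γ123


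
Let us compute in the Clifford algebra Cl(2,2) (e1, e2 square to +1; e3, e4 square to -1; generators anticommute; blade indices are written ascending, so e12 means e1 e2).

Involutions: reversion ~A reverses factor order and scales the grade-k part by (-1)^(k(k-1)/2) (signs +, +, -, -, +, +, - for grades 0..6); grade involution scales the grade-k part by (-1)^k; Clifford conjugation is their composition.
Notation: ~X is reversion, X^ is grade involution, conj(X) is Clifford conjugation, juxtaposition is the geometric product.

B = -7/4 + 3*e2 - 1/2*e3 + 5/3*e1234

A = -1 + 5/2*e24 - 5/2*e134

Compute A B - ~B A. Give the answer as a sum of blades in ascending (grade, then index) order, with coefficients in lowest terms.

first term: 7/4 + 7/6*e2 + 1/2*e3 - 15/2*e4 - 25/6*e13 + 5/4*e14 - 35/8*e24 + 35/8*e134 + 5/4*e234 - 55/6*e1234
second term: 7/4 - 43/6*e2 + 1/2*e3 + 15/2*e4 - 25/6*e13 + 5/4*e14 - 35/8*e24 + 35/8*e134 + 5/4*e234 + 35/6*e1234
Answer: 25/3*e2 - 15*e4 - 15*e1234


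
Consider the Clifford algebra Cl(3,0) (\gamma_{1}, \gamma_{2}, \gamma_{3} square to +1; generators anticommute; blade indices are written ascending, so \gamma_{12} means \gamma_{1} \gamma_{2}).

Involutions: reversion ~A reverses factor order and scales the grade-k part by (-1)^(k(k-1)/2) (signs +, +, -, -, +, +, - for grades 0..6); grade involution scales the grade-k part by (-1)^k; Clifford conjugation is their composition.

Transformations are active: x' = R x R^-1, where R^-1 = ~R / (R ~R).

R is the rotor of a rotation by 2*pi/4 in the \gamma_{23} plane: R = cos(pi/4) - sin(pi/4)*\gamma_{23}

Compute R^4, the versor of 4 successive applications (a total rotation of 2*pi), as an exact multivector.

Rotor phase runs at HALF the rotation angle; powers of one rotor simply add phase, so after 4 steps in \gamma_{23} the phase is 4*pi/4 = \pi and R^4 = cos(\pi) - sin(\pi)*\gamma_{23}.
cos(\pi) = -1 and sin(\pi) = 0, so R^4 = -1. The total rotation 2*pi is 1 full turn, so every vector returns to itself, yet the rotor is -1, on the OTHER sheet of the double cover (an odd number of 2*pi turns).
Answer: -1


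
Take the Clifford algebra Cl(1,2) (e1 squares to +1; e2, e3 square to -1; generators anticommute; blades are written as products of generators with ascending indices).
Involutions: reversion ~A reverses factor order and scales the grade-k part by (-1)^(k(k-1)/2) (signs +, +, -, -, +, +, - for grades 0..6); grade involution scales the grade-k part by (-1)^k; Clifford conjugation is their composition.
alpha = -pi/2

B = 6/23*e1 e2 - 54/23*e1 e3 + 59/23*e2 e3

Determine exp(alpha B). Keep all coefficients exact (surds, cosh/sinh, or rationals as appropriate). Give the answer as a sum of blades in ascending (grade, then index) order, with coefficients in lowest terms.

B^2 term by term: the squares give (6/23)^2*(e1 e2)^2 + (-54/23)^2*(e1 e3)^2 + (59/23)^2*(e2 e3)^2 = 36/529*(+1) + 2916/529*(+1) + 3481/529*(-1) = -1 (each basis 2-blade squares to minus the product of its generators' squares); cross terms between blades sharing an index anticommute and cancel. So B^2 = -1.
B^2 = -1 — since the square is negative, the closed form is circular: l = 1, alpha*l = -pi/2, so exp(alpha B) = cos(-pi/2) + (sin(-pi/2)/1)*B = 0 + (-1)*B.
Answer: -6/23*e1 e2 + 54/23*e1 e3 - 59/23*e2 e3
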